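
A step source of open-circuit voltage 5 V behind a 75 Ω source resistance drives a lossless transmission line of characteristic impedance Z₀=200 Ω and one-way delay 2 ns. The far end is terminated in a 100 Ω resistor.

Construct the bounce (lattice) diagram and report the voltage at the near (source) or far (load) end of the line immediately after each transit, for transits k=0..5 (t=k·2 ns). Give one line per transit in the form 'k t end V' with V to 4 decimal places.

0 0 source 3.6364
1 2 load 2.4242
2 4 source 2.9752
3 6 load 2.7916
4 8 source 2.8750
5 10 load 2.8472

Γ_L=-0.333333, Γ_S=-0.454545; launch V₁=5·200/275=3.636364
k=0 src: V=3.6364
k=1 load: inc=3.636364, refl=3.636364·-0.333333=-1.2121; V=0.000000+3.636364+-1.212121=2.4242
k=2 src: inc=-1.212121, refl=-1.212121·-0.454545=0.5510; V=3.636364+-1.212121+0.550964=2.9752
k=3 load: inc=0.550964, refl=0.550964·-0.333333=-0.1837; V=2.424242+0.550964+-0.183655=2.7916
k=4 src: inc=-0.183655, refl=-0.183655·-0.454545=0.0835; V=2.975207+-0.183655+0.083479=2.8750
k=5 load: inc=0.083479, refl=0.083479·-0.333333=-0.0278; V=2.791552+0.083479+-0.027826=2.8472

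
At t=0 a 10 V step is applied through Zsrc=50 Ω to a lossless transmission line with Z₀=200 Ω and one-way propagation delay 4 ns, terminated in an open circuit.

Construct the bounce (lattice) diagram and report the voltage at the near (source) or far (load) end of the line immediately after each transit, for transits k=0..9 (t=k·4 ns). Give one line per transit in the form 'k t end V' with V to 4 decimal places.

Γ_L=1.000000, Γ_S=-0.600000; launch V₁=10·200/250=8.000000
k=0 src: V=8.0000
k=1 load: inc=8.000000, refl=8.000000·1.000000=8.0000; V=0.000000+8.000000+8.000000=16.0000
k=2 src: inc=8.000000, refl=8.000000·-0.600000=-4.8000; V=8.000000+8.000000+-4.800000=11.2000
k=3 load: inc=-4.800000, refl=-4.800000·1.000000=-4.8000; V=16.000000+-4.800000+-4.800000=6.4000
k=4 src: inc=-4.800000, refl=-4.800000·-0.600000=2.8800; V=11.200000+-4.800000+2.880000=9.2800
k=5 load: inc=2.880000, refl=2.880000·1.000000=2.8800; V=6.400000+2.880000+2.880000=12.1600
k=6 src: inc=2.880000, refl=2.880000·-0.600000=-1.7280; V=9.280000+2.880000+-1.728000=10.4320
k=7 load: inc=-1.728000, refl=-1.728000·1.000000=-1.7280; V=12.160000+-1.728000+-1.728000=8.7040
k=8 src: inc=-1.728000, refl=-1.728000·-0.600000=1.0368; V=10.432000+-1.728000+1.036800=9.7408
k=9 load: inc=1.036800, refl=1.036800·1.000000=1.0368; V=8.704000+1.036800+1.036800=10.7776

0 0 source 8.0000
1 4 load 16.0000
2 8 source 11.2000
3 12 load 6.4000
4 16 source 9.2800
5 20 load 12.1600
6 24 source 10.4320
7 28 load 8.7040
8 32 source 9.7408
9 36 load 10.7776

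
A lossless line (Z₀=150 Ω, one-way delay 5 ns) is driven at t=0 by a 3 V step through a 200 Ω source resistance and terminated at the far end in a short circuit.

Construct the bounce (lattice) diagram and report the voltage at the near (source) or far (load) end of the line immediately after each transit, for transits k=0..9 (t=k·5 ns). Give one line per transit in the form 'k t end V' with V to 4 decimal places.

Γ_L=-1.000000, Γ_S=0.142857; launch V₁=3·150/350=1.285714
k=0 src: V=1.2857
k=1 load: inc=1.285714, refl=1.285714·-1.000000=-1.2857; V=0.000000+1.285714+-1.285714=0.0000
k=2 src: inc=-1.285714, refl=-1.285714·0.142857=-0.1837; V=1.285714+-1.285714+-0.183673=-0.1837
k=3 load: inc=-0.183673, refl=-0.183673·-1.000000=0.1837; V=0.000000+-0.183673+0.183673=0.0000
k=4 src: inc=0.183673, refl=0.183673·0.142857=0.0262; V=-0.183673+0.183673+0.026239=0.0262
k=5 load: inc=0.026239, refl=0.026239·-1.000000=-0.0262; V=0.000000+0.026239+-0.026239=0.0000
k=6 src: inc=-0.026239, refl=-0.026239·0.142857=-0.0037; V=0.026239+-0.026239+-0.003748=-0.0037
k=7 load: inc=-0.003748, refl=-0.003748·-1.000000=0.0037; V=0.000000+-0.003748+0.003748=0.0000
k=8 src: inc=0.003748, refl=0.003748·0.142857=0.0005; V=-0.003748+0.003748+0.000535=0.0005
k=9 load: inc=0.000535, refl=0.000535·-1.000000=-0.0005; V=0.000000+0.000535+-0.000535=0.0000

0 0 source 1.2857
1 5 load 0.0000
2 10 source -0.1837
3 15 load 0.0000
4 20 source 0.0262
5 25 load 0.0000
6 30 source -0.0037
7 35 load 0.0000
8 40 source 0.0005
9 45 load 0.0000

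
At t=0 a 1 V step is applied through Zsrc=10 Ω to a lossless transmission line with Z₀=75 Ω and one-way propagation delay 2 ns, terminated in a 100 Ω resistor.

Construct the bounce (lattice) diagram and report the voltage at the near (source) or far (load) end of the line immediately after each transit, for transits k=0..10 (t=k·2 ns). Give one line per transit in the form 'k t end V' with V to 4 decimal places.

0 0 source 0.8824
1 2 load 1.0084
2 4 source 0.9120
3 6 load 0.8982
4 8 source 0.9088
5 10 load 0.9103
6 12 source 0.9091
7 14 load 0.9090
8 16 source 0.9091
9 18 load 0.9091
10 20 source 0.9091

Γ_L=0.142857, Γ_S=-0.764706; launch V₁=1·75/85=0.882353
k=0 src: V=0.8824
k=1 load: inc=0.882353, refl=0.882353·0.142857=0.1261; V=0.000000+0.882353+0.126050=1.0084
k=2 src: inc=0.126050, refl=0.126050·-0.764706=-0.0964; V=0.882353+0.126050+-0.096391=0.9120
k=3 load: inc=-0.096391, refl=-0.096391·0.142857=-0.0138; V=1.008403+-0.096391+-0.013770=0.8982
k=4 src: inc=-0.013770, refl=-0.013770·-0.764706=0.0105; V=0.912012+-0.013770+0.010530=0.9088
k=5 load: inc=0.010530, refl=0.010530·0.142857=0.0015; V=0.898242+0.010530+0.001504=0.9103
k=6 src: inc=0.001504, refl=0.001504·-0.764706=-0.0012; V=0.908772+0.001504+-0.001150=0.9091
k=7 load: inc=-0.001150, refl=-0.001150·0.142857=-0.0002; V=0.910276+-0.001150+-0.000164=0.9090
k=8 src: inc=-0.000164, refl=-0.000164·-0.764706=0.0001; V=0.909126+-0.000164+0.000126=0.9091
k=9 load: inc=0.000126, refl=0.000126·0.142857=0.0000; V=0.908961+0.000126+0.000018=0.9091
k=10 src: inc=0.000018, refl=0.000018·-0.764706=-0.0000; V=0.909087+0.000018+-0.000014=0.9091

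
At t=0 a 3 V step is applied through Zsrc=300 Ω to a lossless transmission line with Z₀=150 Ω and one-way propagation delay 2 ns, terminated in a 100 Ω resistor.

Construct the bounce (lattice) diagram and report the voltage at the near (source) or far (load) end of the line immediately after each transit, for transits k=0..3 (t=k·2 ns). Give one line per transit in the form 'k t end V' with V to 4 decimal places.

Γ_L=-0.200000, Γ_S=0.333333; launch V₁=3·150/450=1.000000
k=0 src: V=1.0000
k=1 load: inc=1.000000, refl=1.000000·-0.200000=-0.2000; V=0.000000+1.000000+-0.200000=0.8000
k=2 src: inc=-0.200000, refl=-0.200000·0.333333=-0.0667; V=1.000000+-0.200000+-0.066667=0.7333
k=3 load: inc=-0.066667, refl=-0.066667·-0.200000=0.0133; V=0.800000+-0.066667+0.013333=0.7467

0 0 source 1.0000
1 2 load 0.8000
2 4 source 0.7333
3 6 load 0.7467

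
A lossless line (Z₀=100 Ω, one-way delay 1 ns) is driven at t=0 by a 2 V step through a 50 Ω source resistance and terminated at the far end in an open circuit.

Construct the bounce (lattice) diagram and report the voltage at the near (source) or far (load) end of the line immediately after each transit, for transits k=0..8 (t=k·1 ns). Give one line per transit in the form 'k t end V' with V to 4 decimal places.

0 0 source 1.3333
1 1 load 2.6667
2 2 source 2.2222
3 3 load 1.7778
4 4 source 1.9259
5 5 load 2.0741
6 6 source 2.0247
7 7 load 1.9753
8 8 source 1.9918

Γ_L=1.000000, Γ_S=-0.333333; launch V₁=2·100/150=1.333333
k=0 src: V=1.3333
k=1 load: inc=1.333333, refl=1.333333·1.000000=1.3333; V=0.000000+1.333333+1.333333=2.6667
k=2 src: inc=1.333333, refl=1.333333·-0.333333=-0.4444; V=1.333333+1.333333+-0.444444=2.2222
k=3 load: inc=-0.444444, refl=-0.444444·1.000000=-0.4444; V=2.666667+-0.444444+-0.444444=1.7778
k=4 src: inc=-0.444444, refl=-0.444444·-0.333333=0.1481; V=2.222222+-0.444444+0.148148=1.9259
k=5 load: inc=0.148148, refl=0.148148·1.000000=0.1481; V=1.777778+0.148148+0.148148=2.0741
k=6 src: inc=0.148148, refl=0.148148·-0.333333=-0.0494; V=1.925926+0.148148+-0.049383=2.0247
k=7 load: inc=-0.049383, refl=-0.049383·1.000000=-0.0494; V=2.074074+-0.049383+-0.049383=1.9753
k=8 src: inc=-0.049383, refl=-0.049383·-0.333333=0.0165; V=2.024691+-0.049383+0.016461=1.9918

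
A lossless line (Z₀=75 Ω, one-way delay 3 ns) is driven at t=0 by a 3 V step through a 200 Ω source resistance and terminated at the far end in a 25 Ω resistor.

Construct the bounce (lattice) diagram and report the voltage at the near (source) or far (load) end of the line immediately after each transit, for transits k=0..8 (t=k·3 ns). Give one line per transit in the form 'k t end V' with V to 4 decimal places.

Γ_L=-0.500000, Γ_S=0.454545; launch V₁=3·75/275=0.818182
k=0 src: V=0.8182
k=1 load: inc=0.818182, refl=0.818182·-0.500000=-0.4091; V=0.000000+0.818182+-0.409091=0.4091
k=2 src: inc=-0.409091, refl=-0.409091·0.454545=-0.1860; V=0.818182+-0.409091+-0.185950=0.2231
k=3 load: inc=-0.185950, refl=-0.185950·-0.500000=0.0930; V=0.409091+-0.185950+0.092975=0.3161
k=4 src: inc=0.092975, refl=0.092975·0.454545=0.0423; V=0.223140+0.092975+0.042261=0.3584
k=5 load: inc=0.042261, refl=0.042261·-0.500000=-0.0211; V=0.316116+0.042261+-0.021131=0.3372
k=6 src: inc=-0.021131, refl=-0.021131·0.454545=-0.0096; V=0.358377+-0.021131+-0.009605=0.3276
k=7 load: inc=-0.009605, refl=-0.009605·-0.500000=0.0048; V=0.337246+-0.009605+0.004802=0.3324
k=8 src: inc=0.004802, refl=0.004802·0.454545=0.0022; V=0.327642+0.004802+0.002183=0.3346

0 0 source 0.8182
1 3 load 0.4091
2 6 source 0.2231
3 9 load 0.3161
4 12 source 0.3584
5 15 load 0.3372
6 18 source 0.3276
7 21 load 0.3324
8 24 source 0.3346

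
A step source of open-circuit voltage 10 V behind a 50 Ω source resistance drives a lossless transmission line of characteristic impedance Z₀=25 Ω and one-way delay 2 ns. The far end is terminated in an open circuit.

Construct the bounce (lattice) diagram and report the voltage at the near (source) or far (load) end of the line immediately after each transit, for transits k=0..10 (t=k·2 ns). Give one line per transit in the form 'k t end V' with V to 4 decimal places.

0 0 source 3.3333
1 2 load 6.6667
2 4 source 7.7778
3 6 load 8.8889
4 8 source 9.2593
5 10 load 9.6296
6 12 source 9.7531
7 14 load 9.8765
8 16 source 9.9177
9 18 load 9.9588
10 20 source 9.9726

Γ_L=1.000000, Γ_S=0.333333; launch V₁=10·25/75=3.333333
k=0 src: V=3.3333
k=1 load: inc=3.333333, refl=3.333333·1.000000=3.3333; V=0.000000+3.333333+3.333333=6.6667
k=2 src: inc=3.333333, refl=3.333333·0.333333=1.1111; V=3.333333+3.333333+1.111111=7.7778
k=3 load: inc=1.111111, refl=1.111111·1.000000=1.1111; V=6.666667+1.111111+1.111111=8.8889
k=4 src: inc=1.111111, refl=1.111111·0.333333=0.3704; V=7.777778+1.111111+0.370370=9.2593
k=5 load: inc=0.370370, refl=0.370370·1.000000=0.3704; V=8.888889+0.370370+0.370370=9.6296
k=6 src: inc=0.370370, refl=0.370370·0.333333=0.1235; V=9.259259+0.370370+0.123457=9.7531
k=7 load: inc=0.123457, refl=0.123457·1.000000=0.1235; V=9.629630+0.123457+0.123457=9.8765
k=8 src: inc=0.123457, refl=0.123457·0.333333=0.0412; V=9.753086+0.123457+0.041152=9.9177
k=9 load: inc=0.041152, refl=0.041152·1.000000=0.0412; V=9.876543+0.041152+0.041152=9.9588
k=10 src: inc=0.041152, refl=0.041152·0.333333=0.0137; V=9.917695+0.041152+0.013717=9.9726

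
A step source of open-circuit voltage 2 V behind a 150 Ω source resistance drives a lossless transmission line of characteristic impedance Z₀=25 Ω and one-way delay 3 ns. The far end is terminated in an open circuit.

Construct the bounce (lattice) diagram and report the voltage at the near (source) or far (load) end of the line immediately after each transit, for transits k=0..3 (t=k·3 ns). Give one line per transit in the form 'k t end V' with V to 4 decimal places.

Γ_L=1.000000, Γ_S=0.714286; launch V₁=2·25/175=0.285714
k=0 src: V=0.2857
k=1 load: inc=0.285714, refl=0.285714·1.000000=0.2857; V=0.000000+0.285714+0.285714=0.5714
k=2 src: inc=0.285714, refl=0.285714·0.714286=0.2041; V=0.285714+0.285714+0.204082=0.7755
k=3 load: inc=0.204082, refl=0.204082·1.000000=0.2041; V=0.571429+0.204082+0.204082=0.9796

0 0 source 0.2857
1 3 load 0.5714
2 6 source 0.7755
3 9 load 0.9796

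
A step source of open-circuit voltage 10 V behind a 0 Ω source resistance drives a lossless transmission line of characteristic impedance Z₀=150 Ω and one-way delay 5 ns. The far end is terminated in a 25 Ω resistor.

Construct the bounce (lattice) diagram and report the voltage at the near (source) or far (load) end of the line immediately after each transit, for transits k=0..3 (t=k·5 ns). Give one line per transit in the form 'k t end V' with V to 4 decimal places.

0 0 source 10.0000
1 5 load 2.8571
2 10 source 10.0000
3 15 load 4.8980

Γ_L=-0.714286, Γ_S=-1.000000; launch V₁=10·150/150=10.000000
k=0 src: V=10.0000
k=1 load: inc=10.000000, refl=10.000000·-0.714286=-7.1429; V=0.000000+10.000000+-7.142857=2.8571
k=2 src: inc=-7.142857, refl=-7.142857·-1.000000=7.1429; V=10.000000+-7.142857+7.142857=10.0000
k=3 load: inc=7.142857, refl=7.142857·-0.714286=-5.1020; V=2.857143+7.142857+-5.102041=4.8980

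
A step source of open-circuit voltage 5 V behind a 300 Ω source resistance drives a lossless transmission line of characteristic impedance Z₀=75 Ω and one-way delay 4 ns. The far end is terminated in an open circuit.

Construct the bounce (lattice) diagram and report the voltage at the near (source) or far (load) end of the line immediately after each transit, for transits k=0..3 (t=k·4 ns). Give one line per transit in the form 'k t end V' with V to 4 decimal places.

0 0 source 1.0000
1 4 load 2.0000
2 8 source 2.6000
3 12 load 3.2000

Γ_L=1.000000, Γ_S=0.600000; launch V₁=5·75/375=1.000000
k=0 src: V=1.0000
k=1 load: inc=1.000000, refl=1.000000·1.000000=1.0000; V=0.000000+1.000000+1.000000=2.0000
k=2 src: inc=1.000000, refl=1.000000·0.600000=0.6000; V=1.000000+1.000000+0.600000=2.6000
k=3 load: inc=0.600000, refl=0.600000·1.000000=0.6000; V=2.000000+0.600000+0.600000=3.2000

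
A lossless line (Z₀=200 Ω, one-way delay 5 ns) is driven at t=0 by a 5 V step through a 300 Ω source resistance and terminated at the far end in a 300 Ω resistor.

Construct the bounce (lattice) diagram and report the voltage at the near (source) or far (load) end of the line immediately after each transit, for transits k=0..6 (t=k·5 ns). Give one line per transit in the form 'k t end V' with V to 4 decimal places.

0 0 source 2.0000
1 5 load 2.4000
2 10 source 2.4800
3 15 load 2.4960
4 20 source 2.4992
5 25 load 2.4998
6 30 source 2.5000

Γ_L=0.200000, Γ_S=0.200000; launch V₁=5·200/500=2.000000
k=0 src: V=2.0000
k=1 load: inc=2.000000, refl=2.000000·0.200000=0.4000; V=0.000000+2.000000+0.400000=2.4000
k=2 src: inc=0.400000, refl=0.400000·0.200000=0.0800; V=2.000000+0.400000+0.080000=2.4800
k=3 load: inc=0.080000, refl=0.080000·0.200000=0.0160; V=2.400000+0.080000+0.016000=2.4960
k=4 src: inc=0.016000, refl=0.016000·0.200000=0.0032; V=2.480000+0.016000+0.003200=2.4992
k=5 load: inc=0.003200, refl=0.003200·0.200000=0.0006; V=2.496000+0.003200+0.000640=2.4998
k=6 src: inc=0.000640, refl=0.000640·0.200000=0.0001; V=2.499200+0.000640+0.000128=2.5000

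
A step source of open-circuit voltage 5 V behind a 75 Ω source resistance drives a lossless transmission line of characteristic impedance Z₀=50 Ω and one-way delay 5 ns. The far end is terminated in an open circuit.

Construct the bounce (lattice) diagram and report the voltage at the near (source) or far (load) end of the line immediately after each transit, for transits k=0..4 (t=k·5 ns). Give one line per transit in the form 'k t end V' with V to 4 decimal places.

Γ_L=1.000000, Γ_S=0.200000; launch V₁=5·50/125=2.000000
k=0 src: V=2.0000
k=1 load: inc=2.000000, refl=2.000000·1.000000=2.0000; V=0.000000+2.000000+2.000000=4.0000
k=2 src: inc=2.000000, refl=2.000000·0.200000=0.4000; V=2.000000+2.000000+0.400000=4.4000
k=3 load: inc=0.400000, refl=0.400000·1.000000=0.4000; V=4.000000+0.400000+0.400000=4.8000
k=4 src: inc=0.400000, refl=0.400000·0.200000=0.0800; V=4.400000+0.400000+0.080000=4.8800

0 0 source 2.0000
1 5 load 4.0000
2 10 source 4.4000
3 15 load 4.8000
4 20 source 4.8800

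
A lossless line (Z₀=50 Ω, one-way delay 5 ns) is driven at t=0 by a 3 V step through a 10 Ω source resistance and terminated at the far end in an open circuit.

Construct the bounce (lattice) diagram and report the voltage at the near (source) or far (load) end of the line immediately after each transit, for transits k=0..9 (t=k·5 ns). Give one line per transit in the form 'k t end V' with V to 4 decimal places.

Γ_L=1.000000, Γ_S=-0.666667; launch V₁=3·50/60=2.500000
k=0 src: V=2.5000
k=1 load: inc=2.500000, refl=2.500000·1.000000=2.5000; V=0.000000+2.500000+2.500000=5.0000
k=2 src: inc=2.500000, refl=2.500000·-0.666667=-1.6667; V=2.500000+2.500000+-1.666667=3.3333
k=3 load: inc=-1.666667, refl=-1.666667·1.000000=-1.6667; V=5.000000+-1.666667+-1.666667=1.6667
k=4 src: inc=-1.666667, refl=-1.666667·-0.666667=1.1111; V=3.333333+-1.666667+1.111111=2.7778
k=5 load: inc=1.111111, refl=1.111111·1.000000=1.1111; V=1.666667+1.111111+1.111111=3.8889
k=6 src: inc=1.111111, refl=1.111111·-0.666667=-0.7407; V=2.777778+1.111111+-0.740741=3.1481
k=7 load: inc=-0.740741, refl=-0.740741·1.000000=-0.7407; V=3.888889+-0.740741+-0.740741=2.4074
k=8 src: inc=-0.740741, refl=-0.740741·-0.666667=0.4938; V=3.148148+-0.740741+0.493827=2.9012
k=9 load: inc=0.493827, refl=0.493827·1.000000=0.4938; V=2.407407+0.493827+0.493827=3.3951

0 0 source 2.5000
1 5 load 5.0000
2 10 source 3.3333
3 15 load 1.6667
4 20 source 2.7778
5 25 load 3.8889
6 30 source 3.1481
7 35 load 2.4074
8 40 source 2.9012
9 45 load 3.3951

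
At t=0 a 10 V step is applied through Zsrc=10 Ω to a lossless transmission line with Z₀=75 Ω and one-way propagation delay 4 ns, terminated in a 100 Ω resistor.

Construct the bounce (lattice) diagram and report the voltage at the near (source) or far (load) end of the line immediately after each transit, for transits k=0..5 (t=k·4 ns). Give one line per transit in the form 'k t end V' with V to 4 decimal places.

0 0 source 8.8235
1 4 load 10.0840
2 8 source 9.1201
3 12 load 8.9824
4 16 source 9.0877
5 20 load 9.1028

Γ_L=0.142857, Γ_S=-0.764706; launch V₁=10·75/85=8.823529
k=0 src: V=8.8235
k=1 load: inc=8.823529, refl=8.823529·0.142857=1.2605; V=0.000000+8.823529+1.260504=10.0840
k=2 src: inc=1.260504, refl=1.260504·-0.764706=-0.9639; V=8.823529+1.260504+-0.963915=9.1201
k=3 load: inc=-0.963915, refl=-0.963915·0.142857=-0.1377; V=10.084034+-0.963915+-0.137702=8.9824
k=4 src: inc=-0.137702, refl=-0.137702·-0.764706=0.1053; V=9.120119+-0.137702+0.105302=9.0877
k=5 load: inc=0.105302, refl=0.105302·0.142857=0.0150; V=8.982416+0.105302+0.015043=9.1028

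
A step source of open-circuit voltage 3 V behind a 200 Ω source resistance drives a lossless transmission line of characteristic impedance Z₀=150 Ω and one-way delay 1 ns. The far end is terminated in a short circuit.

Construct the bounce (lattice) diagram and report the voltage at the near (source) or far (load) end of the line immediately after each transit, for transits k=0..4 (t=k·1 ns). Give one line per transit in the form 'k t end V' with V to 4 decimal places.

0 0 source 1.2857
1 1 load 0.0000
2 2 source -0.1837
3 3 load 0.0000
4 4 source 0.0262

Γ_L=-1.000000, Γ_S=0.142857; launch V₁=3·150/350=1.285714
k=0 src: V=1.2857
k=1 load: inc=1.285714, refl=1.285714·-1.000000=-1.2857; V=0.000000+1.285714+-1.285714=0.0000
k=2 src: inc=-1.285714, refl=-1.285714·0.142857=-0.1837; V=1.285714+-1.285714+-0.183673=-0.1837
k=3 load: inc=-0.183673, refl=-0.183673·-1.000000=0.1837; V=0.000000+-0.183673+0.183673=0.0000
k=4 src: inc=0.183673, refl=0.183673·0.142857=0.0262; V=-0.183673+0.183673+0.026239=0.0262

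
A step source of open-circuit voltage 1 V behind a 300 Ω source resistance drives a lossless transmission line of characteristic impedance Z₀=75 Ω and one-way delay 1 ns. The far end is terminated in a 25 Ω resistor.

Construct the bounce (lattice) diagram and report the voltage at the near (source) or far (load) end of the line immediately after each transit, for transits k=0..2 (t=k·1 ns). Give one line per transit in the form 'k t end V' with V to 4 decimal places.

0 0 source 0.2000
1 1 load 0.1000
2 2 source 0.0400

Γ_L=-0.500000, Γ_S=0.600000; launch V₁=1·75/375=0.200000
k=0 src: V=0.2000
k=1 load: inc=0.200000, refl=0.200000·-0.500000=-0.1000; V=0.000000+0.200000+-0.100000=0.1000
k=2 src: inc=-0.100000, refl=-0.100000·0.600000=-0.0600; V=0.200000+-0.100000+-0.060000=0.0400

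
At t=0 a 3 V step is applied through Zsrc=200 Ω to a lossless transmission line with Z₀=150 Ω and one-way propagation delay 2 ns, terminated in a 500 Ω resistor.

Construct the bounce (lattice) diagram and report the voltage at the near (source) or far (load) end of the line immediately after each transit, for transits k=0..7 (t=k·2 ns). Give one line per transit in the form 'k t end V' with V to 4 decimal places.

0 0 source 1.2857
1 2 load 1.9780
2 4 source 2.0769
3 6 load 2.1302
4 8 source 2.1378
5 10 load 2.1419
6 12 source 2.1425
7 14 load 2.1428

Γ_L=0.538462, Γ_S=0.142857; launch V₁=3·150/350=1.285714
k=0 src: V=1.2857
k=1 load: inc=1.285714, refl=1.285714·0.538462=0.6923; V=0.000000+1.285714+0.692308=1.9780
k=2 src: inc=0.692308, refl=0.692308·0.142857=0.0989; V=1.285714+0.692308+0.098901=2.0769
k=3 load: inc=0.098901, refl=0.098901·0.538462=0.0533; V=1.978022+0.098901+0.053254=2.1302
k=4 src: inc=0.053254, refl=0.053254·0.142857=0.0076; V=2.076923+0.053254+0.007608=2.1378
k=5 load: inc=0.007608, refl=0.007608·0.538462=0.0041; V=2.130178+0.007608+0.004096=2.1419
k=6 src: inc=0.004096, refl=0.004096·0.142857=0.0006; V=2.137785+0.004096+0.000585=2.1425
k=7 load: inc=0.000585, refl=0.000585·0.538462=0.0003; V=2.141882+0.000585+0.000315=2.1428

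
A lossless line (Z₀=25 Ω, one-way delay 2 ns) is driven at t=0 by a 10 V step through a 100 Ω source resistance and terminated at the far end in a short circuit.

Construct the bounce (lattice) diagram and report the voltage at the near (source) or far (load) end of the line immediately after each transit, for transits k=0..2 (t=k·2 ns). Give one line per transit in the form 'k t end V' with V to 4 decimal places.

0 0 source 2.0000
1 2 load 0.0000
2 4 source -1.2000

Γ_L=-1.000000, Γ_S=0.600000; launch V₁=10·25/125=2.000000
k=0 src: V=2.0000
k=1 load: inc=2.000000, refl=2.000000·-1.000000=-2.0000; V=0.000000+2.000000+-2.000000=0.0000
k=2 src: inc=-2.000000, refl=-2.000000·0.600000=-1.2000; V=2.000000+-2.000000+-1.200000=-1.2000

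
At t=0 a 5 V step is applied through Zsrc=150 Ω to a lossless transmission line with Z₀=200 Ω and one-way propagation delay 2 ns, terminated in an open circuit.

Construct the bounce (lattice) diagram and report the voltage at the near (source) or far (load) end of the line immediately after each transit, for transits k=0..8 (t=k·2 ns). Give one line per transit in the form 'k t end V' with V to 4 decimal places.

0 0 source 2.8571
1 2 load 5.7143
2 4 source 5.3061
3 6 load 4.8980
4 8 source 4.9563
5 10 load 5.0146
6 12 source 5.0062
7 14 load 4.9979
8 16 source 4.9991

Γ_L=1.000000, Γ_S=-0.142857; launch V₁=5·200/350=2.857143
k=0 src: V=2.8571
k=1 load: inc=2.857143, refl=2.857143·1.000000=2.8571; V=0.000000+2.857143+2.857143=5.7143
k=2 src: inc=2.857143, refl=2.857143·-0.142857=-0.4082; V=2.857143+2.857143+-0.408163=5.3061
k=3 load: inc=-0.408163, refl=-0.408163·1.000000=-0.4082; V=5.714286+-0.408163+-0.408163=4.8980
k=4 src: inc=-0.408163, refl=-0.408163·-0.142857=0.0583; V=5.306122+-0.408163+0.058309=4.9563
k=5 load: inc=0.058309, refl=0.058309·1.000000=0.0583; V=4.897959+0.058309+0.058309=5.0146
k=6 src: inc=0.058309, refl=0.058309·-0.142857=-0.0083; V=4.956268+0.058309+-0.008330=5.0062
k=7 load: inc=-0.008330, refl=-0.008330·1.000000=-0.0083; V=5.014577+-0.008330+-0.008330=4.9979
k=8 src: inc=-0.008330, refl=-0.008330·-0.142857=0.0012; V=5.006247+-0.008330+0.001190=4.9991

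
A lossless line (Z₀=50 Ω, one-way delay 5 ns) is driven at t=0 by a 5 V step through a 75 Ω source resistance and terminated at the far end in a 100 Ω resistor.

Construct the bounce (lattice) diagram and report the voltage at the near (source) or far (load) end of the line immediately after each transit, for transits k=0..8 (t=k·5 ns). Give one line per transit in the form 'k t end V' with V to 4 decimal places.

Γ_L=0.333333, Γ_S=0.200000; launch V₁=5·50/125=2.000000
k=0 src: V=2.0000
k=1 load: inc=2.000000, refl=2.000000·0.333333=0.6667; V=0.000000+2.000000+0.666667=2.6667
k=2 src: inc=0.666667, refl=0.666667·0.200000=0.1333; V=2.000000+0.666667+0.133333=2.8000
k=3 load: inc=0.133333, refl=0.133333·0.333333=0.0444; V=2.666667+0.133333+0.044444=2.8444
k=4 src: inc=0.044444, refl=0.044444·0.200000=0.0089; V=2.800000+0.044444+0.008889=2.8533
k=5 load: inc=0.008889, refl=0.008889·0.333333=0.0030; V=2.844444+0.008889+0.002963=2.8563
k=6 src: inc=0.002963, refl=0.002963·0.200000=0.0006; V=2.853333+0.002963+0.000593=2.8569
k=7 load: inc=0.000593, refl=0.000593·0.333333=0.0002; V=2.856296+0.000593+0.000198=2.8571
k=8 src: inc=0.000198, refl=0.000198·0.200000=0.0000; V=2.856889+0.000198+0.000040=2.8571

0 0 source 2.0000
1 5 load 2.6667
2 10 source 2.8000
3 15 load 2.8444
4 20 source 2.8533
5 25 load 2.8563
6 30 source 2.8569
7 35 load 2.8571
8 40 source 2.8571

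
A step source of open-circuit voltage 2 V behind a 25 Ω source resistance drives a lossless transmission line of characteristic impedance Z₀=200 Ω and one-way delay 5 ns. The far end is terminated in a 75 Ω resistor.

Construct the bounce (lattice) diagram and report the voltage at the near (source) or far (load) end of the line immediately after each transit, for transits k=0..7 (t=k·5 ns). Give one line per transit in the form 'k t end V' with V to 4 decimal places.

0 0 source 1.7778
1 5 load 0.9697
2 10 source 1.5982
3 15 load 1.3125
4 20 source 1.5347
5 25 load 1.4337
6 30 source 1.5123
7 35 load 1.4766

Γ_L=-0.454545, Γ_S=-0.777778; launch V₁=2·200/225=1.777778
k=0 src: V=1.7778
k=1 load: inc=1.777778, refl=1.777778·-0.454545=-0.8081; V=0.000000+1.777778+-0.808081=0.9697
k=2 src: inc=-0.808081, refl=-0.808081·-0.777778=0.6285; V=1.777778+-0.808081+0.628507=1.5982
k=3 load: inc=0.628507, refl=0.628507·-0.454545=-0.2857; V=0.969697+0.628507+-0.285685=1.3125
k=4 src: inc=-0.285685, refl=-0.285685·-0.777778=0.2222; V=1.598204+-0.285685+0.222200=1.5347
k=5 load: inc=0.222200, refl=0.222200·-0.454545=-0.1010; V=1.312519+0.222200+-0.101000=1.4337
k=6 src: inc=-0.101000, refl=-0.101000·-0.777778=0.0786; V=1.534719+-0.101000+0.078555=1.5123
k=7 load: inc=0.078555, refl=0.078555·-0.454545=-0.0357; V=1.433719+0.078555+-0.035707=1.4766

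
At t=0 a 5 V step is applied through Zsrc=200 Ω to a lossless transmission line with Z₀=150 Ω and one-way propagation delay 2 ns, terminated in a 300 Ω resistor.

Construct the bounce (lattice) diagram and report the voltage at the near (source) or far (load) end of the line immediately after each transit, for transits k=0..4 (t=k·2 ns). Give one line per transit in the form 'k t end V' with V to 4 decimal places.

0 0 source 2.1429
1 2 load 2.8571
2 4 source 2.9592
3 6 load 2.9932
4 8 source 2.9981

Γ_L=0.333333, Γ_S=0.142857; launch V₁=5·150/350=2.142857
k=0 src: V=2.1429
k=1 load: inc=2.142857, refl=2.142857·0.333333=0.7143; V=0.000000+2.142857+0.714286=2.8571
k=2 src: inc=0.714286, refl=0.714286·0.142857=0.1020; V=2.142857+0.714286+0.102041=2.9592
k=3 load: inc=0.102041, refl=0.102041·0.333333=0.0340; V=2.857143+0.102041+0.034014=2.9932
k=4 src: inc=0.034014, refl=0.034014·0.142857=0.0049; V=2.959184+0.034014+0.004859=2.9981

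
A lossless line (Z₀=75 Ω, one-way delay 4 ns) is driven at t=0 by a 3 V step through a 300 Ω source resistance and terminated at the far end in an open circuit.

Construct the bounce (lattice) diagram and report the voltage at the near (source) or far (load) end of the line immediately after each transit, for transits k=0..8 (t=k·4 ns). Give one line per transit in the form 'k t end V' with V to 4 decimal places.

Γ_L=1.000000, Γ_S=0.600000; launch V₁=3·75/375=0.600000
k=0 src: V=0.6000
k=1 load: inc=0.600000, refl=0.600000·1.000000=0.6000; V=0.000000+0.600000+0.600000=1.2000
k=2 src: inc=0.600000, refl=0.600000·0.600000=0.3600; V=0.600000+0.600000+0.360000=1.5600
k=3 load: inc=0.360000, refl=0.360000·1.000000=0.3600; V=1.200000+0.360000+0.360000=1.9200
k=4 src: inc=0.360000, refl=0.360000·0.600000=0.2160; V=1.560000+0.360000+0.216000=2.1360
k=5 load: inc=0.216000, refl=0.216000·1.000000=0.2160; V=1.920000+0.216000+0.216000=2.3520
k=6 src: inc=0.216000, refl=0.216000·0.600000=0.1296; V=2.136000+0.216000+0.129600=2.4816
k=7 load: inc=0.129600, refl=0.129600·1.000000=0.1296; V=2.352000+0.129600+0.129600=2.6112
k=8 src: inc=0.129600, refl=0.129600·0.600000=0.0778; V=2.481600+0.129600+0.077760=2.6890

0 0 source 0.6000
1 4 load 1.2000
2 8 source 1.5600
3 12 load 1.9200
4 16 source 2.1360
5 20 load 2.3520
6 24 source 2.4816
7 28 load 2.6112
8 32 source 2.6890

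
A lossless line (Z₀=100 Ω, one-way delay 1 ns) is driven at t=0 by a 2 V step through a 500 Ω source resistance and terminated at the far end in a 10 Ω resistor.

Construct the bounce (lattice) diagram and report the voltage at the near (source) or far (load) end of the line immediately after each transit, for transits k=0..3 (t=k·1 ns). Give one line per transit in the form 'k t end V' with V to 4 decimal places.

0 0 source 0.3333
1 1 load 0.0606
2 2 source -0.1212
3 3 load 0.0275

Γ_L=-0.818182, Γ_S=0.666667; launch V₁=2·100/600=0.333333
k=0 src: V=0.3333
k=1 load: inc=0.333333, refl=0.333333·-0.818182=-0.2727; V=0.000000+0.333333+-0.272727=0.0606
k=2 src: inc=-0.272727, refl=-0.272727·0.666667=-0.1818; V=0.333333+-0.272727+-0.181818=-0.1212
k=3 load: inc=-0.181818, refl=-0.181818·-0.818182=0.1488; V=0.060606+-0.181818+0.148760=0.0275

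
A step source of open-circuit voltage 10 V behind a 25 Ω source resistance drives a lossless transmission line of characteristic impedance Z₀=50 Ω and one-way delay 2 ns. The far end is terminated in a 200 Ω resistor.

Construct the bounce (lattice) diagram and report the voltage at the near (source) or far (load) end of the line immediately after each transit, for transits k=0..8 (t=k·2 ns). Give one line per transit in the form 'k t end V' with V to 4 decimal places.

0 0 source 6.6667
1 2 load 10.6667
2 4 source 9.3333
3 6 load 8.5333
4 8 source 8.8000
5 10 load 8.9600
6 12 source 8.9067
7 14 load 8.8747
8 16 source 8.8853

Γ_L=0.600000, Γ_S=-0.333333; launch V₁=10·50/75=6.666667
k=0 src: V=6.6667
k=1 load: inc=6.666667, refl=6.666667·0.600000=4.0000; V=0.000000+6.666667+4.000000=10.6667
k=2 src: inc=4.000000, refl=4.000000·-0.333333=-1.3333; V=6.666667+4.000000+-1.333333=9.3333
k=3 load: inc=-1.333333, refl=-1.333333·0.600000=-0.8000; V=10.666667+-1.333333+-0.800000=8.5333
k=4 src: inc=-0.800000, refl=-0.800000·-0.333333=0.2667; V=9.333333+-0.800000+0.266667=8.8000
k=5 load: inc=0.266667, refl=0.266667·0.600000=0.1600; V=8.533333+0.266667+0.160000=8.9600
k=6 src: inc=0.160000, refl=0.160000·-0.333333=-0.0533; V=8.800000+0.160000+-0.053333=8.9067
k=7 load: inc=-0.053333, refl=-0.053333·0.600000=-0.0320; V=8.960000+-0.053333+-0.032000=8.8747
k=8 src: inc=-0.032000, refl=-0.032000·-0.333333=0.0107; V=8.906667+-0.032000+0.010667=8.8853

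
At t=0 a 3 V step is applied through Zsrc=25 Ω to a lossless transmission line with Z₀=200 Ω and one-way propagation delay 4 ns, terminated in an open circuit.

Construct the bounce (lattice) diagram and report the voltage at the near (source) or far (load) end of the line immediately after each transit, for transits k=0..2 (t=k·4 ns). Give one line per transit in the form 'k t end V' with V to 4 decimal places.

Γ_L=1.000000, Γ_S=-0.777778; launch V₁=3·200/225=2.666667
k=0 src: V=2.6667
k=1 load: inc=2.666667, refl=2.666667·1.000000=2.6667; V=0.000000+2.666667+2.666667=5.3333
k=2 src: inc=2.666667, refl=2.666667·-0.777778=-2.0741; V=2.666667+2.666667+-2.074074=3.2593

0 0 source 2.6667
1 4 load 5.3333
2 8 source 3.2593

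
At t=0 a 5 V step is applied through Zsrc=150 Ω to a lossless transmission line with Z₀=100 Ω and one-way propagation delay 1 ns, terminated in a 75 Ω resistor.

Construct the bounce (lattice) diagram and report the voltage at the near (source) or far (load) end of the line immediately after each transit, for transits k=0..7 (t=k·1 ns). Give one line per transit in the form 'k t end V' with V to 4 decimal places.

0 0 source 2.0000
1 1 load 1.7143
2 2 source 1.6571
3 3 load 1.6653
4 4 source 1.6669
5 5 load 1.6667
6 6 source 1.6667
7 7 load 1.6667

Γ_L=-0.142857, Γ_S=0.200000; launch V₁=5·100/250=2.000000
k=0 src: V=2.0000
k=1 load: inc=2.000000, refl=2.000000·-0.142857=-0.2857; V=0.000000+2.000000+-0.285714=1.7143
k=2 src: inc=-0.285714, refl=-0.285714·0.200000=-0.0571; V=2.000000+-0.285714+-0.057143=1.6571
k=3 load: inc=-0.057143, refl=-0.057143·-0.142857=0.0082; V=1.714286+-0.057143+0.008163=1.6653
k=4 src: inc=0.008163, refl=0.008163·0.200000=0.0016; V=1.657143+0.008163+0.001633=1.6669
k=5 load: inc=0.001633, refl=0.001633·-0.142857=-0.0002; V=1.665306+0.001633+-0.000233=1.6667
k=6 src: inc=-0.000233, refl=-0.000233·0.200000=-0.0000; V=1.666939+-0.000233+-0.000047=1.6667
k=7 load: inc=-0.000047, refl=-0.000047·-0.142857=0.0000; V=1.666706+-0.000047+0.000007=1.6667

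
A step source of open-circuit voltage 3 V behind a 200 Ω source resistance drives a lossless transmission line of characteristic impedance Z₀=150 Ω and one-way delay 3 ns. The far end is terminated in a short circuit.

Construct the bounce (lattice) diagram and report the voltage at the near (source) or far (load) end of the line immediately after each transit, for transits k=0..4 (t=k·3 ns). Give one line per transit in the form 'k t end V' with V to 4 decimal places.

Γ_L=-1.000000, Γ_S=0.142857; launch V₁=3·150/350=1.285714
k=0 src: V=1.2857
k=1 load: inc=1.285714, refl=1.285714·-1.000000=-1.2857; V=0.000000+1.285714+-1.285714=0.0000
k=2 src: inc=-1.285714, refl=-1.285714·0.142857=-0.1837; V=1.285714+-1.285714+-0.183673=-0.1837
k=3 load: inc=-0.183673, refl=-0.183673·-1.000000=0.1837; V=0.000000+-0.183673+0.183673=0.0000
k=4 src: inc=0.183673, refl=0.183673·0.142857=0.0262; V=-0.183673+0.183673+0.026239=0.0262

0 0 source 1.2857
1 3 load 0.0000
2 6 source -0.1837
3 9 load 0.0000
4 12 source 0.0262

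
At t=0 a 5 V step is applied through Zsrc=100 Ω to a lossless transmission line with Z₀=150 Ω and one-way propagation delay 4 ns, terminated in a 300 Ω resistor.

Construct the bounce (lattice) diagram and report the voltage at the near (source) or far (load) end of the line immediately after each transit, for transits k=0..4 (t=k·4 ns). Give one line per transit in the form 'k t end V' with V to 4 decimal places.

Γ_L=0.333333, Γ_S=-0.200000; launch V₁=5·150/250=3.000000
k=0 src: V=3.0000
k=1 load: inc=3.000000, refl=3.000000·0.333333=1.0000; V=0.000000+3.000000+1.000000=4.0000
k=2 src: inc=1.000000, refl=1.000000·-0.200000=-0.2000; V=3.000000+1.000000+-0.200000=3.8000
k=3 load: inc=-0.200000, refl=-0.200000·0.333333=-0.0667; V=4.000000+-0.200000+-0.066667=3.7333
k=4 src: inc=-0.066667, refl=-0.066667·-0.200000=0.0133; V=3.800000+-0.066667+0.013333=3.7467

0 0 source 3.0000
1 4 load 4.0000
2 8 source 3.8000
3 12 load 3.7333
4 16 source 3.7467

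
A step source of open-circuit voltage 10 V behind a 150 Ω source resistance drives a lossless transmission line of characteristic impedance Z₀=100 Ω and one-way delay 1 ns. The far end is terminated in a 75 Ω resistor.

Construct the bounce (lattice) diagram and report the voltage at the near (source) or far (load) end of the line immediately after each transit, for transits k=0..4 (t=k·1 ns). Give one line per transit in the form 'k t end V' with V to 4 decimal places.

Γ_L=-0.142857, Γ_S=0.200000; launch V₁=10·100/250=4.000000
k=0 src: V=4.0000
k=1 load: inc=4.000000, refl=4.000000·-0.142857=-0.5714; V=0.000000+4.000000+-0.571429=3.4286
k=2 src: inc=-0.571429, refl=-0.571429·0.200000=-0.1143; V=4.000000+-0.571429+-0.114286=3.3143
k=3 load: inc=-0.114286, refl=-0.114286·-0.142857=0.0163; V=3.428571+-0.114286+0.016327=3.3306
k=4 src: inc=0.016327, refl=0.016327·0.200000=0.0033; V=3.314286+0.016327+0.003265=3.3339

0 0 source 4.0000
1 1 load 3.4286
2 2 source 3.3143
3 3 load 3.3306
4 4 source 3.3339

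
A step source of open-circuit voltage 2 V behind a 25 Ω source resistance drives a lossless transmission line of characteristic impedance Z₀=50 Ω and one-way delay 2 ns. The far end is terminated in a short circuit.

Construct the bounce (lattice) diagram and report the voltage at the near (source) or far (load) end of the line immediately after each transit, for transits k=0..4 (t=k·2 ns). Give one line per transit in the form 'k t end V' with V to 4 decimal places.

Γ_L=-1.000000, Γ_S=-0.333333; launch V₁=2·50/75=1.333333
k=0 src: V=1.3333
k=1 load: inc=1.333333, refl=1.333333·-1.000000=-1.3333; V=0.000000+1.333333+-1.333333=0.0000
k=2 src: inc=-1.333333, refl=-1.333333·-0.333333=0.4444; V=1.333333+-1.333333+0.444444=0.4444
k=3 load: inc=0.444444, refl=0.444444·-1.000000=-0.4444; V=0.000000+0.444444+-0.444444=0.0000
k=4 src: inc=-0.444444, refl=-0.444444·-0.333333=0.1481; V=0.444444+-0.444444+0.148148=0.1481

0 0 source 1.3333
1 2 load 0.0000
2 4 source 0.4444
3 6 load 0.0000
4 8 source 0.1481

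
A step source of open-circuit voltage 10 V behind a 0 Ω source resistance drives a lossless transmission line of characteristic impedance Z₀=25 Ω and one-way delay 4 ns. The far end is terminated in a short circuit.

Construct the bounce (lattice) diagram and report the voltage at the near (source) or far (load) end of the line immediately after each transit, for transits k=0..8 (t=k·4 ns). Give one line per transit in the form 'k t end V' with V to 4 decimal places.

0 0 source 10.0000
1 4 load 0.0000
2 8 source 10.0000
3 12 load 0.0000
4 16 source 10.0000
5 20 load 0.0000
6 24 source 10.0000
7 28 load 0.0000
8 32 source 10.0000

Γ_L=-1.000000, Γ_S=-1.000000; launch V₁=10·25/25=10.000000
k=0 src: V=10.0000
k=1 load: inc=10.000000, refl=10.000000·-1.000000=-10.0000; V=0.000000+10.000000+-10.000000=0.0000
k=2 src: inc=-10.000000, refl=-10.000000·-1.000000=10.0000; V=10.000000+-10.000000+10.000000=10.0000
k=3 load: inc=10.000000, refl=10.000000·-1.000000=-10.0000; V=0.000000+10.000000+-10.000000=0.0000
k=4 src: inc=-10.000000, refl=-10.000000·-1.000000=10.0000; V=10.000000+-10.000000+10.000000=10.0000
k=5 load: inc=10.000000, refl=10.000000·-1.000000=-10.0000; V=0.000000+10.000000+-10.000000=0.0000
k=6 src: inc=-10.000000, refl=-10.000000·-1.000000=10.0000; V=10.000000+-10.000000+10.000000=10.0000
k=7 load: inc=10.000000, refl=10.000000·-1.000000=-10.0000; V=0.000000+10.000000+-10.000000=0.0000
k=8 src: inc=-10.000000, refl=-10.000000·-1.000000=10.0000; V=10.000000+-10.000000+10.000000=10.0000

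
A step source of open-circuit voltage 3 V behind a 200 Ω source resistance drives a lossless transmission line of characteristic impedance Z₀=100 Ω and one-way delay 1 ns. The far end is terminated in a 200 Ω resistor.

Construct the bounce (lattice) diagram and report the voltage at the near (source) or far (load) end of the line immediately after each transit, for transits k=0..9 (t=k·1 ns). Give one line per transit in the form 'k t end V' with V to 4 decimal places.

Γ_L=0.333333, Γ_S=0.333333; launch V₁=3·100/300=1.000000
k=0 src: V=1.0000
k=1 load: inc=1.000000, refl=1.000000·0.333333=0.3333; V=0.000000+1.000000+0.333333=1.3333
k=2 src: inc=0.333333, refl=0.333333·0.333333=0.1111; V=1.000000+0.333333+0.111111=1.4444
k=3 load: inc=0.111111, refl=0.111111·0.333333=0.0370; V=1.333333+0.111111+0.037037=1.4815
k=4 src: inc=0.037037, refl=0.037037·0.333333=0.0123; V=1.444444+0.037037+0.012346=1.4938
k=5 load: inc=0.012346, refl=0.012346·0.333333=0.0041; V=1.481481+0.012346+0.004115=1.4979
k=6 src: inc=0.004115, refl=0.004115·0.333333=0.0014; V=1.493827+0.004115+0.001372=1.4993
k=7 load: inc=0.001372, refl=0.001372·0.333333=0.0005; V=1.497942+0.001372+0.000457=1.4998
k=8 src: inc=0.000457, refl=0.000457·0.333333=0.0002; V=1.499314+0.000457+0.000152=1.4999
k=9 load: inc=0.000152, refl=0.000152·0.333333=0.0001; V=1.499771+0.000152+0.000051=1.5000

0 0 source 1.0000
1 1 load 1.3333
2 2 source 1.4444
3 3 load 1.4815
4 4 source 1.4938
5 5 load 1.4979
6 6 source 1.4993
7 7 load 1.4998
8 8 source 1.4999
9 9 load 1.5000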